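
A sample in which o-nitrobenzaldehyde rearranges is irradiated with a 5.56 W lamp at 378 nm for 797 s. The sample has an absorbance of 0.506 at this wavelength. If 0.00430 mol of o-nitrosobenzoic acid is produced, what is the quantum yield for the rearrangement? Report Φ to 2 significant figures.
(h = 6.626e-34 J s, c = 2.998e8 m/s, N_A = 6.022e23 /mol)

Photon energy at 378 nm: hc/λ = (6.626e-34)(2.998e8)/(378e-9) = 5.255e-19 J.
Energy delivered: (5.56 W)(797 s) = 4431 J.
Photons incident: 4431 / 5.255e-19 = 8.432e21, i.e. 8.432e21/6.022e23 = 0.01400 mol.
Fraction absorbed: 1 − 10^(−0.506) = 0.6881.
Photons absorbed: 0.6881 × 0.01400 = 0.009633 mol.
Φ = 0.00430 mol / 0.009633 mol photons = 0.45.

Φ = 0.45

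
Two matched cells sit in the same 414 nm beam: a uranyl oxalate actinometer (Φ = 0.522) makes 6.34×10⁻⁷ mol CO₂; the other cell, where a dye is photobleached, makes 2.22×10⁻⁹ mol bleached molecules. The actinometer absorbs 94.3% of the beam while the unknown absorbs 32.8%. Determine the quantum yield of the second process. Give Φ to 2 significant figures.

Φ = 0.0053

Photons absorbed by the actinometer: 6.34×10⁻⁷ / 0.522 = 1.215×10⁻⁶ mol.
Incident flux: 1.215×10⁻⁶ / 0.943 = 1.288×10⁻⁶ einstein.
Absorbed by unknown: 0.328 × 1.288×10⁻⁶ = 4.225×10⁻⁷ mol.
Φ(unknown) = 2.22×10⁻⁹ / 4.225×10⁻⁷ = 0.0053.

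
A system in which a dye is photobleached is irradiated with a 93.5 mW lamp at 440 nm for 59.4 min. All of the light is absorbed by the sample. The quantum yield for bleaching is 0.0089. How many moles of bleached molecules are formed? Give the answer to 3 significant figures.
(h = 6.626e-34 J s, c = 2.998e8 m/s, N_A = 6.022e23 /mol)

Photon energy at 440 nm: hc/λ = (6.626e-34)(2.998e8)/(440e-9) = 4.515e-19 J.
Energy delivered: (93.5 mW)(3564 s) = 333.2 J.
Photons incident: 333.2 / 4.515e-19 = 7.380e20, i.e. 7.380e20/6.022e23 = 0.001226 mol.
Product: Φ × n_abs = 0.0089 × 0.001226 = 1.091e-5 mol.

1.09e-5 mol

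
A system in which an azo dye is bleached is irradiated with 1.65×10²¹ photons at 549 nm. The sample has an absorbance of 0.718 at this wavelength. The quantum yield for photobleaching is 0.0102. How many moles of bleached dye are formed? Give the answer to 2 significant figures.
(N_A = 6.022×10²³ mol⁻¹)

2.3×10⁻⁵ mol

Moles of photons: 1.65×10²¹ / 6.022×10²³ = 0.002740 mol.
Fraction absorbed: 1 − 10^(−0.718) = 0.8086.
Photons absorbed: 0.8086 × 0.002740 = 0.002216 mol.
Product: Φ × n_abs = 0.0102 × 0.002216 = 2.260×10⁻⁵ mol.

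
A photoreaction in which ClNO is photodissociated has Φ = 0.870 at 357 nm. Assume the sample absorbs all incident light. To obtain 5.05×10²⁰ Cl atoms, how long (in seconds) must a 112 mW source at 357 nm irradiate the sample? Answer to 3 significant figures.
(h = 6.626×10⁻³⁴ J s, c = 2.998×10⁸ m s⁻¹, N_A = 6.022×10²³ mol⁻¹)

t ≈ 2880 s

Product: 5.05×10²⁰ / 6.022×10²³ = 8.386×10⁻⁴ mol.
Photons that must be absorbed: 8.386×10⁻⁴ / 0.870 = 9.639×10⁻⁴ mol.
Photon energy: hc/λ = 5.564×10⁻¹⁹ J; per mole, 3.351×10⁵ J mol⁻¹.
Energy required: 9.639×10⁻⁴ × 3.351×10⁵ = 323.0 J.
Time: 323.0 J / 0.112 W = 2880 s.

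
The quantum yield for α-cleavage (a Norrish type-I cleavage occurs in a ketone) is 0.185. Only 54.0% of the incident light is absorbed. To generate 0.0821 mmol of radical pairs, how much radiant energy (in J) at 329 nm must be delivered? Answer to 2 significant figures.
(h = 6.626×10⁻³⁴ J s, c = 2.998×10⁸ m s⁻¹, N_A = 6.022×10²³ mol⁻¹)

300 J

Product: 0.0821 mmol = 8.21×10⁻⁵ mol.
Photons that must be absorbed: 8.21×10⁻⁵ / 0.185 = 4.438×10⁻⁴ mol.
Incident photons needed: 4.438×10⁻⁴ / 0.540 = 8.219×10⁻⁴ mol.
Photon energy: hc/λ = 6.038×10⁻¹⁹ J; per mole, 3.636×10⁵ J mol⁻¹.
Energy required: 8.219×10⁻⁴ × 3.636×10⁵ = 300 J.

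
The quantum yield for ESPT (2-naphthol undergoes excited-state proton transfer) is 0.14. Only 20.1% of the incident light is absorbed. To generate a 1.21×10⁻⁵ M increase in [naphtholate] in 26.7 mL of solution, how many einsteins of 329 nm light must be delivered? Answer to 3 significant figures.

1.15×10⁻⁵ einstein

Product: (1.21×10⁻⁵ M)(0.0267 L) = 3.231×10⁻⁷ mol.
Photons that must be absorbed: 3.231×10⁻⁷ / 0.14 = 2.308×10⁻⁶ mol.
Incident photons needed: 2.308×10⁻⁶ / 0.201 = 1.148×10⁻⁵ mol.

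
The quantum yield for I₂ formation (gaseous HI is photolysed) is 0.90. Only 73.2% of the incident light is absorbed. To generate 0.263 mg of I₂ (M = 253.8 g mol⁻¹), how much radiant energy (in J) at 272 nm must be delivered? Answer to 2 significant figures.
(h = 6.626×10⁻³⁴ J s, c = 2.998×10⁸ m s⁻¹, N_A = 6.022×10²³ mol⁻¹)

0.69 J

Product: 0.263 mg / 253.8 g mol⁻¹ = 1.036×10⁻⁶ mol.
Photons that must be absorbed: 1.036×10⁻⁶ / 0.90 = 1.151×10⁻⁶ mol.
Incident photons needed: 1.151×10⁻⁶ / 0.732 = 1.572×10⁻⁶ mol.
Photon energy: hc/λ = 7.303×10⁻¹⁹ J; per mole, 4.398×10⁵ J mol⁻¹.
Energy required: 1.572×10⁻⁶ × 4.398×10⁵ = 0.69 J.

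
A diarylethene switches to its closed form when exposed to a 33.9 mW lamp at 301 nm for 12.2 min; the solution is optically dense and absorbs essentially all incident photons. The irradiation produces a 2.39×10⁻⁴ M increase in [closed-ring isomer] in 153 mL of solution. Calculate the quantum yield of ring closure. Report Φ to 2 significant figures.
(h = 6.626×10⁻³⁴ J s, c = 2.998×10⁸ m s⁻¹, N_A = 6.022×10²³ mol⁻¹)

Product: (2.39×10⁻⁴ M)(0.153 L) = 3.657×10⁻⁵ mol.
Photon energy at 301 nm: hc/λ = (6.626×10⁻³⁴)(2.998×10⁸)/(301×10⁻⁹) = 6.600×10⁻¹⁹ J.
Energy delivered: (33.9 mW)(732 s) = 24.81 J.
Photons incident: 24.81 / 6.600×10⁻¹⁹ = 3.759×10¹⁹, i.e. 3.759×10¹⁹/6.022×10²³ = 6.242×10⁻⁵ mol.
Φ = 3.657×10⁻⁵ mol / 6.242×10⁻⁵ mol photons = 0.59.

Φ = 0.59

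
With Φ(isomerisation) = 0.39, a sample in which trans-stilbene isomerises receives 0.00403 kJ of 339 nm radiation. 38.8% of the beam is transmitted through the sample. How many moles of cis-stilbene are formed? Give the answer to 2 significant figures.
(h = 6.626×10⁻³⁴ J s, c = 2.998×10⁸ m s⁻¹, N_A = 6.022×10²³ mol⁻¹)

Photon energy at 339 nm: hc/λ = (6.626×10⁻³⁴)(2.998×10⁸)/(339×10⁻⁹) = 5.860×10⁻¹⁹ J.
Incident energy: 0.00403 kJ = 4.03 J.
Photons incident: 4.03 / 5.860×10⁻¹⁹ = 6.877×10¹⁸, i.e. 6.877×10¹⁸/6.022×10²³ = 1.142×10⁻⁵ mol.
Fraction absorbed: 1 − 38.8/100 = 0.6120.
Photons absorbed: 0.6120 × 1.142×10⁻⁵ = 6.989×10⁻⁶ mol.
Product: Φ × n_abs = 0.39 × 6.989×10⁻⁶ = 2.726×10⁻⁶ mol.

2.7×10⁻⁶ mol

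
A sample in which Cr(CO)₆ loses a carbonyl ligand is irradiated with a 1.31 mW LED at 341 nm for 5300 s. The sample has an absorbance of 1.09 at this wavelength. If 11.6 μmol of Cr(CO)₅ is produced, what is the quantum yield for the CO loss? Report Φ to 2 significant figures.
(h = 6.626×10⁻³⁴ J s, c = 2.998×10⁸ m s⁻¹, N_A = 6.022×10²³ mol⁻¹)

Product: 11.6 μmol = 1.16×10⁻⁵ mol.
Photon energy at 341 nm: hc/λ = (6.626×10⁻³⁴)(2.998×10⁸)/(341×10⁻⁹) = 5.825×10⁻¹⁹ J.
Energy delivered: (1.31 mW)(5300 s) = 6.943 J.
Photons incident: 6.943 / 5.825×10⁻¹⁹ = 1.192×10¹⁹, i.e. 1.192×10¹⁹/6.022×10²³ = 1.979×10⁻⁵ mol.
Fraction absorbed: 1 − 10^(−1.09) = 0.9187.
Photons absorbed: 0.9187 × 1.979×10⁻⁵ = 1.818×10⁻⁵ mol.
Φ = 1.16×10⁻⁵ mol / 1.818×10⁻⁵ mol photons = 0.64.

Φ = 0.64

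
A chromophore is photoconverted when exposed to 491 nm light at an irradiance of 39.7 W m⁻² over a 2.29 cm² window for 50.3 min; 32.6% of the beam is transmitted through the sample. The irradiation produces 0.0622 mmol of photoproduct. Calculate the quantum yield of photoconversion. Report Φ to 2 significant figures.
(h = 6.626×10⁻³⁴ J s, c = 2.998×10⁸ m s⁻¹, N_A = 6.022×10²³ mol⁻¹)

Product: 0.0622 mmol = 6.22×10⁻⁵ mol.
Photon energy at 491 nm: hc/λ = (6.626×10⁻³⁴)(2.998×10⁸)/(491×10⁻⁹) = 4.046×10⁻¹⁹ J.
Energy delivered: (39.7 W m⁻²)(2.29×10⁻⁴ m²)(3018 s) = 27.44 J.
Photons incident: 27.44 / 4.046×10⁻¹⁹ = 6.782×10¹⁹, i.e. 6.782×10¹⁹/6.022×10²³ = 1.126×10⁻⁴ mol.
Fraction absorbed: 1 − 32.6/100 = 0.6740.
Photons absorbed: 0.6740 × 1.126×10⁻⁴ = 7.589×10⁻⁵ mol.
Φ = 6.22×10⁻⁵ mol / 7.589×10⁻⁵ mol photons = 0.82.

Φ = 0.82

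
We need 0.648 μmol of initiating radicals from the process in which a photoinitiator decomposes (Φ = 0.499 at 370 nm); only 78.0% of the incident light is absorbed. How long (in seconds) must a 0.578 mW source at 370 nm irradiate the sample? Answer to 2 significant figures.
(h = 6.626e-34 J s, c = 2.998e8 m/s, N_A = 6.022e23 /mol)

t ≈ 930 s

Product: 0.648 μmol = 6.48e-7 mol.
Photons that must be absorbed: 6.48e-7 / 0.499 = 1.299e-6 mol.
Incident photons needed: 1.299e-6 / 0.780 = 1.665e-6 mol.
Photon energy: hc/λ = 5.369e-19 J; per mole, 3.233e5 J mol⁻¹.
Energy required: 1.665e-6 × 3.233e5 = 0.5383 J.
Time: 0.5383 J / 0.000578 W = 930 s.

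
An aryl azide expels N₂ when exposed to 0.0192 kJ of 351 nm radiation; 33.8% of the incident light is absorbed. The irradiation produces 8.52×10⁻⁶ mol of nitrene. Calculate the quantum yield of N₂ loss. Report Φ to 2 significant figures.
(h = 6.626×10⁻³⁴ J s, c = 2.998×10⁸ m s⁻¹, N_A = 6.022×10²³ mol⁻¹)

Photon energy at 351 nm: hc/λ = (6.626×10⁻³⁴)(2.998×10⁸)/(351×10⁻⁹) = 5.659×10⁻¹⁹ J.
Incident energy: 0.0192 kJ = 19.2 J.
Photons incident: 19.2 / 5.659×10⁻¹⁹ = 3.393×10¹⁹, i.e. 3.393×10¹⁹/6.022×10²³ = 5.634×10⁻⁵ mol.
Photons absorbed: 0.338 × 5.634×10⁻⁵ = 1.904×10⁻⁵ mol.
Φ = 8.52×10⁻⁶ mol / 1.904×10⁻⁵ mol photons = 0.45.

Φ = 0.45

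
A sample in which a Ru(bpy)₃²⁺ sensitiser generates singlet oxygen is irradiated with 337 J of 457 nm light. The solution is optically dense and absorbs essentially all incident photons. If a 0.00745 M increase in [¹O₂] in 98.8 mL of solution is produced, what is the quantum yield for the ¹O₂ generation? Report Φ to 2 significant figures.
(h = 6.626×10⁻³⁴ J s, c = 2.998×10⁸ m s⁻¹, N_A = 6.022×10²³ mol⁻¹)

Product: (0.00745 M)(0.0988 L) = 7.361×10⁻⁴ mol.
Photon energy at 457 nm: hc/λ = (6.626×10⁻³⁴)(2.998×10⁸)/(457×10⁻⁹) = 4.347×10⁻¹⁹ J.
Photons incident: 337 / 4.347×10⁻¹⁹ = 7.752×10²⁰, i.e. 7.752×10²⁰/6.022×10²³ = 0.001287 mol.
Φ = 7.361×10⁻⁴ mol / 0.001287 mol photons = 0.57.

Φ = 0.57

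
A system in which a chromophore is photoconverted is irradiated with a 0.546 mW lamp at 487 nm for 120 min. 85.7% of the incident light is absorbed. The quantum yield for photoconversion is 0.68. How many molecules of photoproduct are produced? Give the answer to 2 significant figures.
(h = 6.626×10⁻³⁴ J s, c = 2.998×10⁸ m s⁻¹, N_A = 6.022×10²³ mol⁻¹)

5.6×10¹⁸ molecules

Photon energy at 487 nm: hc/λ = (6.626×10⁻³⁴)(2.998×10⁸)/(487×10⁻⁹) = 4.079×10⁻¹⁹ J.
Energy delivered: (0.546 mW)(7200 s) = 3.931 J.
Photons incident: 3.931 / 4.079×10⁻¹⁹ = 9.637×10¹⁸, i.e. 9.637×10¹⁸/6.022×10²³ = 1.600×10⁻⁵ mol.
Photons absorbed: 0.857 × 1.600×10⁻⁵ = 1.371×10⁻⁵ mol.
Product: Φ × n_abs = 0.68 × 1.371×10⁻⁵ = 9.323×10⁻⁶ mol.
As a count: 9.323×10⁻⁶ × 6.022×10²³ = 5.6×10¹⁸.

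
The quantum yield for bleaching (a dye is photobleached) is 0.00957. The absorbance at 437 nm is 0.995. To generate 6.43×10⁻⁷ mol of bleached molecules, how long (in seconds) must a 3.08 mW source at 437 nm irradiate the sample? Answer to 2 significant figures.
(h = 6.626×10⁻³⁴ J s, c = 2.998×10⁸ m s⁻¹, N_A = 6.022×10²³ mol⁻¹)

Photons that must be absorbed: 6.43×10⁻⁷ / 0.00957 = 6.719×10⁻⁵ mol.
Fraction absorbed: 1 − 10^(−0.995) = 0.8988.
Incident photons needed: 6.719×10⁻⁵ / 0.8988 = 7.476×10⁻⁵ mol.
Photon energy: hc/λ = 4.546×10⁻¹⁹ J; per mole, 2.738×10⁵ J mol⁻¹.
Energy required: 7.476×10⁻⁵ × 2.738×10⁵ = 20.47 J.
Time: 20.47 J / 0.00308 W = 6600 s.

t ≈ 6600 s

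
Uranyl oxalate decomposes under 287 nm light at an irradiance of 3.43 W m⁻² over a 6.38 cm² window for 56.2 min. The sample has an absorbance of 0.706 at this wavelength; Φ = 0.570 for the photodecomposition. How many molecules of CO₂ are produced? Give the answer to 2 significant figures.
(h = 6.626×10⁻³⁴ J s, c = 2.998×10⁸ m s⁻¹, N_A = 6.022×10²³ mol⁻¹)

4.9×10¹⁸ molecules

Photon energy at 287 nm: hc/λ = (6.626×10⁻³⁴)(2.998×10⁸)/(287×10⁻⁹) = 6.922×10⁻¹⁹ J.
Energy delivered: (3.43 W m⁻²)(6.38×10⁻⁴ m²)(3372 s) = 7.379 J.
Photons incident: 7.379 / 6.922×10⁻¹⁹ = 1.066×10¹⁹, i.e. 1.066×10¹⁹/6.022×10²³ = 1.770×10⁻⁵ mol.
Fraction absorbed: 1 − 10^(−0.706) = 0.8032.
Photons absorbed: 0.8032 × 1.770×10⁻⁵ = 1.422×10⁻⁵ mol.
Product: Φ × n_abs = 0.570 × 1.422×10⁻⁵ = 8.105×10⁻⁶ mol.
As a count: 8.105×10⁻⁶ × 6.022×10²³ = 4.9×10¹⁸.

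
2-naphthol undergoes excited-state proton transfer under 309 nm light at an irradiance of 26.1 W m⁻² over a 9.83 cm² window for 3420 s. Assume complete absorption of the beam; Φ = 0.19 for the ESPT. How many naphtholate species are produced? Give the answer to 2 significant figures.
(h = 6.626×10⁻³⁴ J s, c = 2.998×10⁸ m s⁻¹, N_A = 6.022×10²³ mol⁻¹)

2.6×10¹⁹ species

Photon energy at 309 nm: hc/λ = (6.626×10⁻³⁴)(2.998×10⁸)/(309×10⁻⁹) = 6.429×10⁻¹⁹ J.
Energy delivered: (26.1 W m⁻²)(9.83×10⁻⁴ m²)(3420 s) = 87.74 J.
Photons incident: 87.74 / 6.429×10⁻¹⁹ = 1.365×10²⁰, i.e. 1.365×10²⁰/6.022×10²³ = 2.267×10⁻⁴ mol.
Product: Φ × n_abs = 0.19 × 2.267×10⁻⁴ = 4.307×10⁻⁵ mol.
As a count: 4.307×10⁻⁵ × 6.022×10²³ = 2.6×10¹⁹.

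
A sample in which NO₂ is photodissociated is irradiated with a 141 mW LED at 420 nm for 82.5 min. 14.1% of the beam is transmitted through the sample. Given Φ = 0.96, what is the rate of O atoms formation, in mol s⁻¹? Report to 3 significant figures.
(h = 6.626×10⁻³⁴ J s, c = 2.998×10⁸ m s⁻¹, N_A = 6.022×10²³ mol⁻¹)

4.08×10⁻⁷ mol s⁻¹

Photon energy at 420 nm: hc/λ = (6.626×10⁻³⁴)(2.998×10⁸)/(420×10⁻⁹) = 4.730×10⁻¹⁹ J.
Energy delivered: (141 mW)(4950 s) = 697.9 J.
Photons incident: 697.9 / 4.730×10⁻¹⁹ = 1.475×10²¹, i.e. 1.475×10²¹/6.022×10²³ = 0.002449 mol.
Fraction absorbed: 1 − 14.1/100 = 0.8590.
Photons absorbed: 0.8590 × 0.002449 = 0.002104 mol.
Product formed: 0.96 × 0.002104 = 0.002020 mol.
Rate: 0.002020 / 4950 s = 4.08×10⁻⁷ mol s⁻¹.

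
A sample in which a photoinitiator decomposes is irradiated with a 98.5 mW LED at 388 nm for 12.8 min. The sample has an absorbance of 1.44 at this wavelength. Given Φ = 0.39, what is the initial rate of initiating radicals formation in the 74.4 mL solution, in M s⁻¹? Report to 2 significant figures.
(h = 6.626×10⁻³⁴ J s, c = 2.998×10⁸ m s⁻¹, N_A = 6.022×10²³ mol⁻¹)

1.6×10⁻⁶ M s⁻¹

Photon energy at 388 nm: hc/λ = (6.626×10⁻³⁴)(2.998×10⁸)/(388×10⁻⁹) = 5.120×10⁻¹⁹ J.
Energy delivered: (98.5 mW)(768 s) = 75.65 J.
Photons incident: 75.65 / 5.120×10⁻¹⁹ = 1.478×10²⁰, i.e. 1.478×10²⁰/6.022×10²³ = 2.454×10⁻⁴ mol.
Fraction absorbed: 1 − 10^(−1.44) = 0.9637.
Photons absorbed: 0.9637 × 2.454×10⁻⁴ = 2.365×10⁻⁴ mol.
Product formed: 0.39 × 2.365×10⁻⁴ = 9.224×10⁻⁵ mol.
Rate: 9.224×10⁻⁵ mol / (768 s × 0.0744 L) = 1.6×10⁻⁶ M s⁻¹.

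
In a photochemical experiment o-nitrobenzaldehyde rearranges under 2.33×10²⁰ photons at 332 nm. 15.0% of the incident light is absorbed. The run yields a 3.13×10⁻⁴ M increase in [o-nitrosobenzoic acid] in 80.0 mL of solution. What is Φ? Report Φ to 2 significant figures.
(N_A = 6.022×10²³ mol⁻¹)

Φ = 0.43

Product: (3.13×10⁻⁴ M)(0.08 L) = 2.504×10⁻⁵ mol.
Moles of photons: 2.33×10²⁰ / 6.022×10²³ = 3.869×10⁻⁴ mol.
Photons absorbed: 0.150 × 3.869×10⁻⁴ = 5.804×10⁻⁵ mol.
Φ = 2.504×10⁻⁵ mol / 5.804×10⁻⁵ mol photons = 0.43.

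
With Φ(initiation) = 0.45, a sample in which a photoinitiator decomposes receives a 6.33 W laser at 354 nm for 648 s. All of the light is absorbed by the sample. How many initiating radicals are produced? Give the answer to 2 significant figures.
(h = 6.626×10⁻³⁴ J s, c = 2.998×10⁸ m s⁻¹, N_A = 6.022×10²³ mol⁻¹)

3.3×10²¹ initiating radicals

Photon energy at 354 nm: hc/λ = (6.626×10⁻³⁴)(2.998×10⁸)/(354×10⁻⁹) = 5.612×10⁻¹⁹ J.
Energy delivered: (6.33 W)(648 s) = 4102 J.
Photons incident: 4102 / 5.612×10⁻¹⁹ = 7.309×10²¹, i.e. 7.309×10²¹/6.022×10²³ = 0.01214 mol.
Product: Φ × n_abs = 0.45 × 0.01214 = 0.005463 mol.
As a count: 0.005463 × 6.022×10²³ = 3.3×10²¹.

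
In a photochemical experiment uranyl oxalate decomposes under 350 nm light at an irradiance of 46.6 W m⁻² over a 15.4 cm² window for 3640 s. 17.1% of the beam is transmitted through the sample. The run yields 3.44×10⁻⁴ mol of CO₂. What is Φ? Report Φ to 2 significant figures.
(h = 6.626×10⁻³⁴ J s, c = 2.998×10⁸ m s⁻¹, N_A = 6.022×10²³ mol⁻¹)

Φ = 0.54

Photon energy at 350 nm: hc/λ = (6.626×10⁻³⁴)(2.998×10⁸)/(350×10⁻⁹) = 5.676×10⁻¹⁹ J.
Energy delivered: (46.6 W m⁻²)(15.4×10⁻⁴ m²)(3640 s) = 261.2 J.
Photons incident: 261.2 / 5.676×10⁻¹⁹ = 4.602×10²⁰, i.e. 4.602×10²⁰/6.022×10²³ = 7.642×10⁻⁴ mol.
Fraction absorbed: 1 − 17.1/100 = 0.8290.
Photons absorbed: 0.8290 × 7.642×10⁻⁴ = 6.335×10⁻⁴ mol.
Φ = 3.44×10⁻⁴ mol / 6.335×10⁻⁴ mol photons = 0.54.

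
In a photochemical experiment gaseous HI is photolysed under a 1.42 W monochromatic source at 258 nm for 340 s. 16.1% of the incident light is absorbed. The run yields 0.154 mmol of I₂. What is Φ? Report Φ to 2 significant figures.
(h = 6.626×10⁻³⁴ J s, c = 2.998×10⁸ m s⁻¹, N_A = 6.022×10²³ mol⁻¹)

Product: 0.154 mmol = 1.54×10⁻⁴ mol.
Photon energy at 258 nm: hc/λ = (6.626×10⁻³⁴)(2.998×10⁸)/(258×10⁻⁹) = 7.700×10⁻¹⁹ J.
Energy delivered: (1.42 W)(340 s) = 482.8 J.
Photons incident: 482.8 / 7.700×10⁻¹⁹ = 6.270×10²⁰, i.e. 6.270×10²⁰/6.022×10²³ = 0.001041 mol.
Photons absorbed: 0.161 × 0.001041 = 1.676×10⁻⁴ mol.
Φ = 1.54×10⁻⁴ mol / 1.676×10⁻⁴ mol photons = 0.92.

Φ = 0.92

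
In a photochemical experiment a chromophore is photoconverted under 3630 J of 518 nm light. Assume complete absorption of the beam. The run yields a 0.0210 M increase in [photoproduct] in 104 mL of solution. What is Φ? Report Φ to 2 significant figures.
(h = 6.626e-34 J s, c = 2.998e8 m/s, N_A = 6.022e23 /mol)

Product: (0.0210 M)(0.104 L) = 0.002184 mol.
Photon energy at 518 nm: hc/λ = (6.626e-34)(2.998e8)/(518e-9) = 3.835e-19 J.
Photons incident: 3630 / 3.835e-19 = 9.465e21, i.e. 9.465e21/6.022e23 = 0.01572 mol.
Φ = 0.002184 mol / 0.01572 mol photons = 0.14.

Φ = 0.14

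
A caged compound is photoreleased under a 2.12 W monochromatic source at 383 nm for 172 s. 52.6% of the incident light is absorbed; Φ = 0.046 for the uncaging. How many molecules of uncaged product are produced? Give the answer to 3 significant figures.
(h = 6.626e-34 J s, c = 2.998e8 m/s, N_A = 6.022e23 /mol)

1.70e19 molecules

Photon energy at 383 nm: hc/λ = (6.626e-34)(2.998e8)/(383e-9) = 5.187e-19 J.
Energy delivered: (2.12 W)(172 s) = 364.6 J.
Photons incident: 364.6 / 5.187e-19 = 7.029e20, i.e. 7.029e20/6.022e23 = 0.001167 mol.
Photons absorbed: 0.526 × 0.001167 = 6.138e-4 mol.
Product: Φ × n_abs = 0.046 × 6.138e-4 = 2.823e-5 mol.
As a count: 2.823e-5 × 6.022e23 = 1.70e19.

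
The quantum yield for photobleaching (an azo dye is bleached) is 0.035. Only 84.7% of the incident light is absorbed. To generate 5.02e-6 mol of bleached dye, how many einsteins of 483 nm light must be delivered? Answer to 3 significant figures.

1.69e-4 einstein

Photons that must be absorbed: 5.02e-6 / 0.035 = 1.434e-4 mol.
Incident photons needed: 1.434e-4 / 0.847 = 1.693e-4 mol.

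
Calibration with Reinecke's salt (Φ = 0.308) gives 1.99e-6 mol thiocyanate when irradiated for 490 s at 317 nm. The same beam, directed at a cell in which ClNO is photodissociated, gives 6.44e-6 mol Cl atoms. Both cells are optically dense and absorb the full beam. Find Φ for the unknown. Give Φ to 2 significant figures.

Photons absorbed by the actinometer: 1.99e-6 / 0.308 = 6.461e-6 mol.
Φ(unknown) = 6.44e-6 / 6.461e-6 = 1.0.

Φ = 1.0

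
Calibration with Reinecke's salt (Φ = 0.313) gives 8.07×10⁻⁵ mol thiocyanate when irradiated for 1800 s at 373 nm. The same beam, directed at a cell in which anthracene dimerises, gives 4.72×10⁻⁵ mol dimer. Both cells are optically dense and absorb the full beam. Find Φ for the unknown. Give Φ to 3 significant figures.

Photons absorbed by the actinometer: 8.07×10⁻⁵ / 0.313 = 2.578×10⁻⁴ mol.
Φ(unknown) = 4.72×10⁻⁵ / 2.578×10⁻⁴ = 0.183.

Φ = 0.183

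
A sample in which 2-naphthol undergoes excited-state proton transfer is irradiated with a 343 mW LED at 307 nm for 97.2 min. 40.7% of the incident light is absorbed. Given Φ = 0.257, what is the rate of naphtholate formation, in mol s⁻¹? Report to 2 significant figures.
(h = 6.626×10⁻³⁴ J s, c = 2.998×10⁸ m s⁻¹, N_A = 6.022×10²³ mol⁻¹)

9.2×10⁻⁸ mol s⁻¹

Photon energy at 307 nm: hc/λ = (6.626×10⁻³⁴)(2.998×10⁸)/(307×10⁻⁹) = 6.471×10⁻¹⁹ J.
Energy delivered: (343 mW)(5832 s) = 2000 J.
Photons incident: 2000 / 6.471×10⁻¹⁹ = 3.091×10²¹, i.e. 3.091×10²¹/6.022×10²³ = 0.005133 mol.
Photons absorbed: 0.407 × 0.005133 = 0.002089 mol.
Product formed: 0.257 × 0.002089 = 5.369×10⁻⁴ mol.
Rate: 5.369×10⁻⁴ / 5832 s = 9.2×10⁻⁸ mol s⁻¹.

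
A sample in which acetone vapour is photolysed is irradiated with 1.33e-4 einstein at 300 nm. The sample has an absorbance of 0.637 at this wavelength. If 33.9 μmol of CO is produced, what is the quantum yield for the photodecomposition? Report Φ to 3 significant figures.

Product: 33.9 μmol = 3.39e-5 mol.
Fraction absorbed: 1 − 10^(−0.637) = 0.7693.
Photons absorbed: 0.7693 × 1.33e-4 = 1.023e-4 mol.
Φ = 3.39e-5 mol / 1.023e-4 mol photons = 0.331.

Φ = 0.331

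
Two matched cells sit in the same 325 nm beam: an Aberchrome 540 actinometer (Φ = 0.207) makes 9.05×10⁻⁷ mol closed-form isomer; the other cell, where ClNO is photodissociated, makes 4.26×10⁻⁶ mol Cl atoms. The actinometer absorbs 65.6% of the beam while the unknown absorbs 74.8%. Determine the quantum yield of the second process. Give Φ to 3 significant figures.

Photons absorbed by the actinometer: 9.05×10⁻⁷ / 0.207 = 4.372×10⁻⁶ mol.
Incident flux: 4.372×10⁻⁶ / 0.656 = 6.665×10⁻⁶ einstein.
Absorbed by unknown: 0.748 × 6.665×10⁻⁶ = 4.985×10⁻⁶ mol.
Φ(unknown) = 4.26×10⁻⁶ / 4.985×10⁻⁶ = 0.855.

Φ = 0.855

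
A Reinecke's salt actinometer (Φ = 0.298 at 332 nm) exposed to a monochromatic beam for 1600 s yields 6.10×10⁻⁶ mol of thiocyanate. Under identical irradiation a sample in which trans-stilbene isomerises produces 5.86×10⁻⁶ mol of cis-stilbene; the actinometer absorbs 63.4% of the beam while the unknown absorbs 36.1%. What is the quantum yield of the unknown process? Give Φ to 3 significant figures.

Φ = 0.503

Photons absorbed by the actinometer: 6.10×10⁻⁶ / 0.298 = 2.047×10⁻⁵ mol.
Incident flux: 2.047×10⁻⁵ / 0.634 = 3.229×10⁻⁵ einstein.
Absorbed by unknown: 0.361 × 3.229×10⁻⁵ = 1.166×10⁻⁵ mol.
Φ(unknown) = 5.86×10⁻⁶ / 1.166×10⁻⁵ = 0.503.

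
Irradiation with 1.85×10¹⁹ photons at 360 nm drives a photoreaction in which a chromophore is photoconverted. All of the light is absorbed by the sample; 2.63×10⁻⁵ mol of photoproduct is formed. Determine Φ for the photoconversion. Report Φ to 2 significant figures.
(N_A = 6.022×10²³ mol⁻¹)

Φ = 0.86

Moles of photons: 1.85×10¹⁹ / 6.022×10²³ = 3.072×10⁻⁵ mol.
Φ = 2.63×10⁻⁵ mol / 3.072×10⁻⁵ mol photons = 0.86.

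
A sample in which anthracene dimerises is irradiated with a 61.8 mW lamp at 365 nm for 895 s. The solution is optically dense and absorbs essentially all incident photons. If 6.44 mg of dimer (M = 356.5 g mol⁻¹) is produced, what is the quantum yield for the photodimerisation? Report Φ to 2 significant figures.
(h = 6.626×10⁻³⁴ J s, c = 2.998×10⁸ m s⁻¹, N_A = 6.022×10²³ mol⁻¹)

Product: 6.44 mg / 356.5 g mol⁻¹ = 1.806×10⁻⁵ mol.
Photon energy at 365 nm: hc/λ = (6.626×10⁻³⁴)(2.998×10⁸)/(365×10⁻⁹) = 5.442×10⁻¹⁹ J.
Energy delivered: (61.8 mW)(895 s) = 55.31 J.
Photons incident: 55.31 / 5.442×10⁻¹⁹ = 1.016×10²⁰, i.e. 1.016×10²⁰/6.022×10²³ = 1.687×10⁻⁴ mol.
Φ = 1.806×10⁻⁵ mol / 1.687×10⁻⁴ mol photons = 0.11.

Φ = 0.11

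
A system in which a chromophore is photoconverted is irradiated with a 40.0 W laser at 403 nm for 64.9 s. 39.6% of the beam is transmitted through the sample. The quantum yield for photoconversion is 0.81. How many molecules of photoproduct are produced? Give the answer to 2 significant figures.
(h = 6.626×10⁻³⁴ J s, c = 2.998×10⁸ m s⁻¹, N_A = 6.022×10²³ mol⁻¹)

2.6×10²¹ molecules

Photon energy at 403 nm: hc/λ = (6.626×10⁻³⁴)(2.998×10⁸)/(403×10⁻⁹) = 4.929×10⁻¹⁹ J.
Energy delivered: (40.0 W)(64.9 s) = 2596 J.
Photons incident: 2596 / 4.929×10⁻¹⁹ = 5.267×10²¹, i.e. 5.267×10²¹/6.022×10²³ = 0.008746 mol.
Fraction absorbed: 1 − 39.6/100 = 0.6040.
Photons absorbed: 0.6040 × 0.008746 = 0.005283 mol.
Product: Φ × n_abs = 0.81 × 0.005283 = 0.004279 mol.
As a count: 0.004279 × 6.022×10²³ = 2.6×10²¹.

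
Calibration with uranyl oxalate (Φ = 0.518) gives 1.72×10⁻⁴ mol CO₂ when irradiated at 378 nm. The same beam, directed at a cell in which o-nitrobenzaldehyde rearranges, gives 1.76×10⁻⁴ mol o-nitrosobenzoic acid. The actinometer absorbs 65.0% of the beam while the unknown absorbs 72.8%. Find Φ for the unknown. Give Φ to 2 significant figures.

Φ = 0.47

Photons absorbed by the actinometer: 1.72×10⁻⁴ / 0.518 = 3.320×10⁻⁴ mol.
Incident flux: 3.320×10⁻⁴ / 0.650 = 5.108×10⁻⁴ einstein.
Absorbed by unknown: 0.728 × 5.108×10⁻⁴ = 3.719×10⁻⁴ mol.
Φ(unknown) = 1.76×10⁻⁴ / 3.719×10⁻⁴ = 0.47.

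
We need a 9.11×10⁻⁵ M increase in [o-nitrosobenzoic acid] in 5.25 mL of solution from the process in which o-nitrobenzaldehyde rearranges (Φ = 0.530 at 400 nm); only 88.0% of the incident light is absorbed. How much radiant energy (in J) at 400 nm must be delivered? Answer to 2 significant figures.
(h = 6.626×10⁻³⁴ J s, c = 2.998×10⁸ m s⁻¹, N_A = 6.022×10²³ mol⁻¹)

Product: (9.11×10⁻⁵ M)(0.00525 L) = 4.783×10⁻⁷ mol.
Photons that must be absorbed: 4.783×10⁻⁷ / 0.530 = 9.025×10⁻⁷ mol.
Incident photons needed: 9.025×10⁻⁷ / 0.880 = 1.026×10⁻⁶ mol.
Photon energy: hc/λ = 4.966×10⁻¹⁹ J; per mole, 2.991×10⁵ J mol⁻¹.
Energy required: 1.026×10⁻⁶ × 2.991×10⁵ = 0.31 J.

0.31 J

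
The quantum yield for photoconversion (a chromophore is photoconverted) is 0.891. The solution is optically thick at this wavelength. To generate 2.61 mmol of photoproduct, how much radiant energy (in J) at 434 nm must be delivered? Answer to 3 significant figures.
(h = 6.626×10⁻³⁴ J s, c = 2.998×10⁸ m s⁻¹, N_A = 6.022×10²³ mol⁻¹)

807 J

Product: 2.61 mmol = 0.00261 mol.
Photons that must be absorbed: 0.00261 / 0.891 = 0.002929 mol.
Photon energy: hc/λ = 4.577×10⁻¹⁹ J; per mole, 2.756×10⁵ J mol⁻¹.
Energy required: 0.002929 × 2.756×10⁵ = 807 J.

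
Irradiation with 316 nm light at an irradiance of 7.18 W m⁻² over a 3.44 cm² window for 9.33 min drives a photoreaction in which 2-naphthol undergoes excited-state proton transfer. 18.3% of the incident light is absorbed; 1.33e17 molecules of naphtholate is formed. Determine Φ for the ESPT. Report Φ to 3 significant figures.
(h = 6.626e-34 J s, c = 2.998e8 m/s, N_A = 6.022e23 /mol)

Φ = 0.330

Product: 1.33e17 / 6.022e23 = 2.209e-7 mol.
Photon energy at 316 nm: hc/λ = (6.626e-34)(2.998e8)/(316e-9) = 6.286e-19 J.
Energy delivered: (7.18 W m⁻²)(3.44e-4 m²)(559.8 s) = 1.383 J.
Photons incident: 1.383 / 6.286e-19 = 2.200e18, i.e. 2.200e18/6.022e23 = 3.653e-6 mol.
Photons absorbed: 0.183 × 3.653e-6 = 6.685e-7 mol.
Φ = 2.209e-7 mol / 6.685e-7 mol photons = 0.330.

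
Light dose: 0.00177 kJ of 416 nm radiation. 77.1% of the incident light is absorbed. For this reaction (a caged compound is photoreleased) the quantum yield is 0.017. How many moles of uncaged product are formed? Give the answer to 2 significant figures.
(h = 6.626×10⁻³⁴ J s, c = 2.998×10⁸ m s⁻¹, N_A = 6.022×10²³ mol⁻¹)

Photon energy at 416 nm: hc/λ = (6.626×10⁻³⁴)(2.998×10⁸)/(416×10⁻⁹) = 4.775×10⁻¹⁹ J.
Incident energy: 0.00177 kJ = 1.77 J.
Photons incident: 1.77 / 4.775×10⁻¹⁹ = 3.707×10¹⁸, i.e. 3.707×10¹⁸/6.022×10²³ = 6.156×10⁻⁶ mol.
Photons absorbed: 0.771 × 6.156×10⁻⁶ = 4.746×10⁻⁶ mol.
Product: Φ × n_abs = 0.017 × 4.746×10⁻⁶ = 8.068×10⁻⁸ mol.

8.1×10⁻⁸ mol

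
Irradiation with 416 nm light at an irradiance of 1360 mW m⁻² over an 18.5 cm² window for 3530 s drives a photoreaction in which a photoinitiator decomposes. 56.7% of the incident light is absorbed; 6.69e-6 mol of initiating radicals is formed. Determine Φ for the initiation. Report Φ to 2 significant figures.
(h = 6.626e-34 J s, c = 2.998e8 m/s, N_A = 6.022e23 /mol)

Φ = 0.38

Photon energy at 416 nm: hc/λ = (6.626e-34)(2.998e8)/(416e-9) = 4.775e-19 J.
Energy delivered: (1360 mW m⁻²)(18.5e-4 m²)(3530 s) = 8.881 J.
Photons incident: 8.881 / 4.775e-19 = 1.860e19, i.e. 1.860e19/6.022e23 = 3.089e-5 mol.
Photons absorbed: 0.567 × 3.089e-5 = 1.751e-5 mol.
Φ = 6.69e-6 mol / 1.751e-5 mol photons = 0.38.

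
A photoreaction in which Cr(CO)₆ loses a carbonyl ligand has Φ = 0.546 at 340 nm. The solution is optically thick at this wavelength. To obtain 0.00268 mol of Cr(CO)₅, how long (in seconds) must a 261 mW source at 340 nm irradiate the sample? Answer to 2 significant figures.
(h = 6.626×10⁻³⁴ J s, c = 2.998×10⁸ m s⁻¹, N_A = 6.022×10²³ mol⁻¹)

Photons that must be absorbed: 0.00268 / 0.546 = 0.004908 mol.
Photon energy: hc/λ = 5.843×10⁻¹⁹ J; per mole, 3.519×10⁵ J mol⁻¹.
Energy required: 0.004908 × 3.519×10⁵ = 1727 J.
Time: 1727 J / 0.261 W = 6600 s.

t ≈ 6600 s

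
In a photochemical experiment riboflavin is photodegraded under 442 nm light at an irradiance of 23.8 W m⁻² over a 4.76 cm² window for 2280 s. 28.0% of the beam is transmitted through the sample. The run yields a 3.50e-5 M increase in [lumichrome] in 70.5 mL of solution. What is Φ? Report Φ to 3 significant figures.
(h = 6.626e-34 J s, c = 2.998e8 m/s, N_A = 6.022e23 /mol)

Product: (3.50e-5 M)(0.0705 L) = 2.467e-6 mol.
Photon energy at 442 nm: hc/λ = (6.626e-34)(2.998e8)/(442e-9) = 4.494e-19 J.
Energy delivered: (23.8 W m⁻²)(4.76e-4 m²)(2280 s) = 25.83 J.
Photons incident: 25.83 / 4.494e-19 = 5.748e19, i.e. 5.748e19/6.022e23 = 9.545e-5 mol.
Fraction absorbed: 1 − 28.0/100 = 0.7200.
Photons absorbed: 0.7200 × 9.545e-5 = 6.872e-5 mol.
Φ = 2.467e-6 mol / 6.872e-5 mol photons = 0.0359.

Φ = 0.0359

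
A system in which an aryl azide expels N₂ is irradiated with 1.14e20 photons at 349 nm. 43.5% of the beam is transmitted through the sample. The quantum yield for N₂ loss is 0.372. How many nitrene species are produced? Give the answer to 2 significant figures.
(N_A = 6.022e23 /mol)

2.4e19 species

Moles of photons: 1.14e20 / 6.022e23 = 1.893e-4 mol.
Fraction absorbed: 1 − 43.5/100 = 0.5650.
Photons absorbed: 0.5650 × 1.893e-4 = 1.070e-4 mol.
Product: Φ × n_abs = 0.372 × 1.070e-4 = 3.980e-5 mol.
As a count: 3.980e-5 × 6.022e23 = 2.4e19.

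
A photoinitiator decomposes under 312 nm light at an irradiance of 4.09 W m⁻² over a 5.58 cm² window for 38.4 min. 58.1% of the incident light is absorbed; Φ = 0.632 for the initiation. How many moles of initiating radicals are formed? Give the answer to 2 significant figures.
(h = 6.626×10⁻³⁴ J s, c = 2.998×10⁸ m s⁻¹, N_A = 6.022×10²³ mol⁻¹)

Photon energy at 312 nm: hc/λ = (6.626×10⁻³⁴)(2.998×10⁸)/(312×10⁻⁹) = 6.367×10⁻¹⁹ J.
Energy delivered: (4.09 W m⁻²)(5.58×10⁻⁴ m²)(2304 s) = 5.258 J.
Photons incident: 5.258 / 6.367×10⁻¹⁹ = 8.258×10¹⁸, i.e. 8.258×10¹⁸/6.022×10²³ = 1.371×10⁻⁵ mol.
Photons absorbed: 0.581 × 1.371×10⁻⁵ = 7.966×10⁻⁶ mol.
Product: Φ × n_abs = 0.632 × 7.966×10⁻⁶ = 5.035×10⁻⁶ mol.

5.0×10⁻⁶ mol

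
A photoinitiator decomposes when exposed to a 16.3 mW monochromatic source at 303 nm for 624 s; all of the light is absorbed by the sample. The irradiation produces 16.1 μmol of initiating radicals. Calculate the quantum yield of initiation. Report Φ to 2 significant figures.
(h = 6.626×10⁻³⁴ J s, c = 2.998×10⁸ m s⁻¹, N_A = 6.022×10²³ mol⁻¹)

Product: 16.1 μmol = 1.61×10⁻⁵ mol.
Photon energy at 303 nm: hc/λ = (6.626×10⁻³⁴)(2.998×10⁸)/(303×10⁻⁹) = 6.556×10⁻¹⁹ J.
Energy delivered: (16.3 mW)(624 s) = 10.17 J.
Photons incident: 10.17 / 6.556×10⁻¹⁹ = 1.551×10¹⁹, i.e. 1.551×10¹⁹/6.022×10²³ = 2.576×10⁻⁵ mol.
Φ = 1.61×10⁻⁵ mol / 2.576×10⁻⁵ mol photons = 0.62.

Φ = 0.62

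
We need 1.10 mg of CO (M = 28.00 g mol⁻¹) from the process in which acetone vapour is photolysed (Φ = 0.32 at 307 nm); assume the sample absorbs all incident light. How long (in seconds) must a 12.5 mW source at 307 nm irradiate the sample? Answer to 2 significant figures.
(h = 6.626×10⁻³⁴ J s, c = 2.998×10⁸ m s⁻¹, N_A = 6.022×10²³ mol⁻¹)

t ≈ 3800 s

Product: 1.10 mg / 28.00 g mol⁻¹ = 3.929×10⁻⁵ mol.
Photons that must be absorbed: 3.929×10⁻⁵ / 0.32 = 1.228×10⁻⁴ mol.
Photon energy: hc/λ = 6.471×10⁻¹⁹ J; per mole, 3.897×10⁵ J mol⁻¹.
Energy required: 1.228×10⁻⁴ × 3.897×10⁵ = 47.86 J.
Time: 47.86 J / 0.0125 W = 3800 s.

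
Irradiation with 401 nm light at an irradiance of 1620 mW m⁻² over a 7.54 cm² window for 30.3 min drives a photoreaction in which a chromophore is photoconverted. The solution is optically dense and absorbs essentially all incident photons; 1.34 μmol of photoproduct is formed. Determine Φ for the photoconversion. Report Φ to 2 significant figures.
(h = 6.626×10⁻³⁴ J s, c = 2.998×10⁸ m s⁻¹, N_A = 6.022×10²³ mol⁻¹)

Φ = 0.18

Product: 1.34 μmol = 1.34×10⁻⁶ mol.
Photon energy at 401 nm: hc/λ = (6.626×10⁻³⁴)(2.998×10⁸)/(401×10⁻⁹) = 4.954×10⁻¹⁹ J.
Energy delivered: (1620 mW m⁻²)(7.54×10⁻⁴ m²)(1818 s) = 2.221 J.
Photons incident: 2.221 / 4.954×10⁻¹⁹ = 4.483×10¹⁸, i.e. 4.483×10¹⁸/6.022×10²³ = 7.444×10⁻⁶ mol.
Φ = 1.34×10⁻⁶ mol / 7.444×10⁻⁶ mol photons = 0.18.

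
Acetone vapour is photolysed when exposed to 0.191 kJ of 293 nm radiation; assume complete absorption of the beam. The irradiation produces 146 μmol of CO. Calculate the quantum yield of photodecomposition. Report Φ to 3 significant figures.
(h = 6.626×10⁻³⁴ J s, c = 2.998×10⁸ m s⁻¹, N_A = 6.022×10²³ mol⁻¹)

Product: 146 μmol = 1.46×10⁻⁴ mol.
Photon energy at 293 nm: hc/λ = (6.626×10⁻³⁴)(2.998×10⁸)/(293×10⁻⁹) = 6.780×10⁻¹⁹ J.
Incident energy: 0.191 kJ = 191 J.
Photons incident: 191 / 6.780×10⁻¹⁹ = 2.817×10²⁰, i.e. 2.817×10²⁰/6.022×10²³ = 4.678×10⁻⁴ mol.
Φ = 1.46×10⁻⁴ mol / 4.678×10⁻⁴ mol photons = 0.312.

Φ = 0.312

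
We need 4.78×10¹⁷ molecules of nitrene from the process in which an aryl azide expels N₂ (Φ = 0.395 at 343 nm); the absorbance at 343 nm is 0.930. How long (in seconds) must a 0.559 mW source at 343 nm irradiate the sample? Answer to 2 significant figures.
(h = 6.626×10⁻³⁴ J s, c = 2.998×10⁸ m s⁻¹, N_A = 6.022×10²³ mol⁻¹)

t ≈ 1400 s

Product: 4.78×10¹⁷ / 6.022×10²³ = 7.938×10⁻⁷ mol.
Photons that must be absorbed: 7.938×10⁻⁷ / 0.395 = 2.010×10⁻⁶ mol.
Fraction absorbed: 1 − 10^(−0.930) = 0.8825.
Incident photons needed: 2.010×10⁻⁶ / 0.8825 = 2.278×10⁻⁶ mol.
Photon energy: hc/λ = 5.791×10⁻¹⁹ J; per mole, 3.487×10⁵ J mol⁻¹.
Energy required: 2.278×10⁻⁶ × 3.487×10⁵ = 0.7943 J.
Time: 0.7943 J / 0.000559 W = 1400 s.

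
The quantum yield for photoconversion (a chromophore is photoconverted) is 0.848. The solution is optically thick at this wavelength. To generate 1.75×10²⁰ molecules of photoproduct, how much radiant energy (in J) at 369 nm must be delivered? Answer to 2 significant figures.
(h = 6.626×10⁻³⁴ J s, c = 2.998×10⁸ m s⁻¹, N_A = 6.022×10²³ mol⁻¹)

110 J

Product: 1.75×10²⁰ / 6.022×10²³ = 2.906×10⁻⁴ mol.
Photons that must be absorbed: 2.906×10⁻⁴ / 0.848 = 3.427×10⁻⁴ mol.
Photon energy: hc/λ = 5.383×10⁻¹⁹ J; per mole, 3.242×10⁵ J mol⁻¹.
Energy required: 3.427×10⁻⁴ × 3.242×10⁵ = 110 J.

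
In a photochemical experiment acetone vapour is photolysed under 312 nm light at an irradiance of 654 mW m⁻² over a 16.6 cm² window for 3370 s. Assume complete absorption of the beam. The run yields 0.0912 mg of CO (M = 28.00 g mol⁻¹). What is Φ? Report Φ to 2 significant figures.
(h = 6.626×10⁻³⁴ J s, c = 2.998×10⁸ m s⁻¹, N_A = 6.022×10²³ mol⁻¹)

Product: 0.0912 mg / 28.00 g mol⁻¹ = 3.257×10⁻⁶ mol.
Photon energy at 312 nm: hc/λ = (6.626×10⁻³⁴)(2.998×10⁸)/(312×10⁻⁹) = 6.367×10⁻¹⁹ J.
Energy delivered: (654 mW m⁻²)(16.6×10⁻⁴ m²)(3370 s) = 3.659 J.
Photons incident: 3.659 / 6.367×10⁻¹⁹ = 5.747×10¹⁸, i.e. 5.747×10¹⁸/6.022×10²³ = 9.543×10⁻⁶ mol.
Φ = 3.257×10⁻⁶ mol / 9.543×10⁻⁶ mol photons = 0.34.

Φ = 0.34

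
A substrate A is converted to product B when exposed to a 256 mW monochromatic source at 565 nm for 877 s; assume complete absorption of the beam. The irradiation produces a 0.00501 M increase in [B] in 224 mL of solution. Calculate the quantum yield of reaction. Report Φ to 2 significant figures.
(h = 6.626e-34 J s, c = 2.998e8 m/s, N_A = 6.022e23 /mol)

Φ = 1.1

Product: (0.00501 M)(0.224 L) = 0.001122 mol.
Photon energy at 565 nm: hc/λ = (6.626e-34)(2.998e8)/(565e-9) = 3.516e-19 J.
Energy delivered: (256 mW)(877 s) = 224.5 J.
Photons incident: 224.5 / 3.516e-19 = 6.385e20, i.e. 6.385e20/6.022e23 = 0.001060 mol.
Φ = 0.001122 mol / 0.001060 mol photons = 1.1.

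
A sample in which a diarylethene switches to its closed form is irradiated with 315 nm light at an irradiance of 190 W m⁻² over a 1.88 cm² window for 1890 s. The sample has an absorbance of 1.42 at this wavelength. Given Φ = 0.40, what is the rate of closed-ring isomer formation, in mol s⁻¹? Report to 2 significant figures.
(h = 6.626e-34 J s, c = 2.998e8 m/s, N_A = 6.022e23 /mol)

3.6e-8 mol s⁻¹

Photon energy at 315 nm: hc/λ = (6.626e-34)(2.998e8)/(315e-9) = 6.306e-19 J.
Energy delivered: (190 W m⁻²)(1.88e-4 m²)(1890 s) = 67.51 J.
Photons incident: 67.51 / 6.306e-19 = 1.071e20, i.e. 1.071e20/6.022e23 = 1.778e-4 mol.
Fraction absorbed: 1 − 10^(−1.42) = 0.9620.
Photons absorbed: 0.9620 × 1.778e-4 = 1.710e-4 mol.
Product formed: 0.40 × 1.710e-4 = 6.840e-5 mol.
Rate: 6.840e-5 / 1890 s = 3.6e-8 mol s⁻¹.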